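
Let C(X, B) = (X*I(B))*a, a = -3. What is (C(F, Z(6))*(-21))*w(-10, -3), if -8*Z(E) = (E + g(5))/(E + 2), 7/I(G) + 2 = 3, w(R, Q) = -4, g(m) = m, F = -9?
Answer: 15876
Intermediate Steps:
I(G) = 7 (I(G) = 7/(-2 + 3) = 7/1 = 7*1 = 7)
Z(E) = -(5 + E)/(8*(2 + E)) (Z(E) = -(E + 5)/(8*(E + 2)) = -(5 + E)/(8*(2 + E)))
C(X, B) = -21*X (C(X, B) = (X*7)*(-3) = (7*X)*(-3) = -21*X)
(C(F, Z(6))*(-21))*w(-10, -3) = (-21*(-9)*(-21))*(-4) = (189*(-21))*(-4) = -3969*(-4) = 15876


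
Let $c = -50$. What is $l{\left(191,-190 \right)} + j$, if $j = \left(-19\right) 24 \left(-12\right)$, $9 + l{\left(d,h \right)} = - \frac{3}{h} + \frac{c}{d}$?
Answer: $\frac{198243343}{36290} \approx 5462.8$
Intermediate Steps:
$l{\left(d,h \right)} = -9 - \frac{50}{d} - \frac{3}{h}$ ($l{\left(d,h \right)} = -9 - \left(\frac{3}{h} + \frac{50}{d}\right) = -9 - \frac{50}{d} - \frac{3}{h}$)
$j = 5472$ ($j = \left(-456\right) \left(-12\right) = 5472$)
$l{\left(191,-190 \right)} + j = \left(-9 - \frac{50}{191} - \frac{3}{-190}\right) + 5472 = \left(-9 - \frac{50}{191} - - \frac{3}{190}\right) + 5472 = \left(-9 - \frac{50}{191} + \frac{3}{190}\right) + 5472 = - \frac{335537}{36290} + 5472 = \frac{198243343}{36290}$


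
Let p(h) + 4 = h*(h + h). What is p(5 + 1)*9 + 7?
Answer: 619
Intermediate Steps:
p(h) = -4 + 2*h² (p(h) = -4 + h*(h + h) = -4 + h*(2*h) = -4 + 2*h²)
p(5 + 1)*9 + 7 = (-4 + 2*(5 + 1)²)*9 + 7 = (-4 + 2*6²)*9 + 7 = (-4 + 2*36)*9 + 7 = (-4 + 72)*9 + 7 = 68*9 + 7 = 612 + 7 = 619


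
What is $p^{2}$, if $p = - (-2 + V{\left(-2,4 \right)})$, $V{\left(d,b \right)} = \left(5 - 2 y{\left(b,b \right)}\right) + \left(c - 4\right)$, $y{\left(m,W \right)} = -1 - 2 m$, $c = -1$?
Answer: $256$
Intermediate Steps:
$V{\left(d,b \right)} = 2 + 4 b$ ($V{\left(d,b \right)} = \left(5 - 2 \left(-1 - 2 b\right)\right) - 5 = \left(5 + \left(2 + 4 b\right)\right) - 5 = \left(7 + 4 b\right) - 5 = 2 + 4 b$)
$p = -16$ ($p = - (-2 + \left(2 + 4 \cdot 4\right)) = - (-2 + \left(2 + 16\right)) = - (-2 + 18) = \left(-1\right) 16 = -16$)
$p^{2} = \left(-16\right)^{2} = 256$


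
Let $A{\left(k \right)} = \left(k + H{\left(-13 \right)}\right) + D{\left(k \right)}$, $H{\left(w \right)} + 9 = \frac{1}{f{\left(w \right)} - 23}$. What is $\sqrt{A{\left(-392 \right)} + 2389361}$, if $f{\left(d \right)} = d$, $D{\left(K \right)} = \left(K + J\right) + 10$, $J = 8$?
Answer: $\frac{\sqrt{85989095}}{6} \approx 1545.5$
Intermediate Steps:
$D{\left(K \right)} = 18 + K$ ($D{\left(K \right)} = \left(K + 8\right) + 10 = \left(8 + K\right) + 10 = 18 + K$)
$H{\left(w \right)} = -9 + \frac{1}{-23 + w}$ ($H{\left(w \right)} = -9 + \frac{1}{w - 23} = -9 + \frac{1}{-23 + w}$)
$A{\left(k \right)} = \frac{323}{36} + 2 k$ ($A{\left(k \right)} = \left(k + \frac{208 - -117}{-23 - 13}\right) + \left(18 + k\right) = \left(k + \frac{208 + 117}{-36}\right) + \left(18 + k\right) = \left(k - \frac{325}{36}\right) + \left(18 + k\right) = \left(- \frac{325}{36} + k\right) + \left(18 + k\right) = \frac{323}{36} + 2 k$)
$\sqrt{A{\left(-392 \right)} + 2389361} = \sqrt{\left(\frac{323}{36} + 2 \left(-392\right)\right) + 2389361} = \sqrt{\left(\frac{323}{36} - 784\right) + 2389361} = \sqrt{- \frac{27901}{36} + 2389361} = \sqrt{\frac{85989095}{36}} = \frac{\sqrt{85989095}}{6}$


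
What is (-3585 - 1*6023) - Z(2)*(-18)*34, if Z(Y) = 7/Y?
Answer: -7466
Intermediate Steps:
(-3585 - 1*6023) - Z(2)*(-18)*34 = (-3585 - 1*6023) - (7/2)*(-18)*34 = (-3585 - 6023) - (7*(1/2))*(-18)*34 = -9608 - (7/2)*(-18)*34 = -9608 - (-63)*34 = -9608 - 1*(-2142) = -9608 + 2142 = -7466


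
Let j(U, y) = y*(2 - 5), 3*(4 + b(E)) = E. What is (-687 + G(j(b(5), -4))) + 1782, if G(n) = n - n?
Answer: 1095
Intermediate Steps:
b(E) = -4 + E/3
j(U, y) = -3*y (j(U, y) = y*(-3) = -3*y)
G(n) = 0
(-687 + G(j(b(5), -4))) + 1782 = (-687 + 0) + 1782 = -687 + 1782 = 1095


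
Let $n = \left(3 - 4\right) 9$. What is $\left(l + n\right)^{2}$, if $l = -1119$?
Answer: $1272384$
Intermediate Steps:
$n = -9$ ($n = \left(-1\right) 9 = -9$)
$\left(l + n\right)^{2} = \left(-1119 - 9\right)^{2} = \left(-1128\right)^{2} = 1272384$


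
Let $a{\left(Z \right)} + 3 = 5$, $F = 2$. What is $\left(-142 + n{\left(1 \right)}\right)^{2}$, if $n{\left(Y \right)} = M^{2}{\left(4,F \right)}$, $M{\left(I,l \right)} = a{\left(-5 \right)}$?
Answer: $19044$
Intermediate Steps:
$a{\left(Z \right)} = 2$ ($a{\left(Z \right)} = -3 + 5 = 2$)
$M{\left(I,l \right)} = 2$
$n{\left(Y \right)} = 4$ ($n{\left(Y \right)} = 2^{2} = 4$)
$\left(-142 + n{\left(1 \right)}\right)^{2} = \left(-142 + 4\right)^{2} = \left(-138\right)^{2} = 19044$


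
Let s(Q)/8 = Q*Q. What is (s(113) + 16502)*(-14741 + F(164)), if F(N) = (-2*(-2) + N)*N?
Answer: 1520076394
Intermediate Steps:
s(Q) = 8*Q**2 (s(Q) = 8*(Q*Q) = 8*Q**2)
F(N) = N*(4 + N) (F(N) = (4 + N)*N = N*(4 + N))
(s(113) + 16502)*(-14741 + F(164)) = (8*113**2 + 16502)*(-14741 + 164*(4 + 164)) = (8*12769 + 16502)*(-14741 + 164*168) = (102152 + 16502)*(-14741 + 27552) = 118654*12811 = 1520076394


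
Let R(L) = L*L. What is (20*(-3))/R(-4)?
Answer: -15/4 ≈ -3.7500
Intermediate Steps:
R(L) = L²
(20*(-3))/R(-4) = (20*(-3))/((-4)²) = -60/16 = -60*1/16 = -15/4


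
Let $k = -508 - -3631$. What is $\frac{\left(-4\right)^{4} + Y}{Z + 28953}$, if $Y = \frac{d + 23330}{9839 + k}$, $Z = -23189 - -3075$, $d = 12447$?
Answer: $\frac{3354049}{114571118} \approx 0.029275$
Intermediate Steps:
$Z = -20114$ ($Z = -23189 + 3075 = -20114$)
$k = 3123$ ($k = -508 + 3631 = 3123$)
$Y = \frac{35777}{12962}$ ($Y = \frac{12447 + 23330}{9839 + 3123} = \frac{35777}{12962} \approx 2.7601$)
$\frac{\left(-4\right)^{4} + Y}{Z + 28953} = \frac{\left(-4\right)^{4} + \frac{35777}{12962}}{-20114 + 28953} = \frac{256 + \frac{35777}{12962}}{8839} = \frac{3354049}{12962} \cdot \frac{1}{8839} = \frac{3354049}{114571118}$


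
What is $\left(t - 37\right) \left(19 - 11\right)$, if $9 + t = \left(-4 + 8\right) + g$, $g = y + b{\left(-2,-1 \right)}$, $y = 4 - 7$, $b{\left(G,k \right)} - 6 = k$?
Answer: $-320$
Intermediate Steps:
$b{\left(G,k \right)} = 6 + k$
$y = -3$ ($y = 4 - 7 = -3$)
$g = 2$ ($g = -3 + \left(6 - 1\right) = -3 + 5 = 2$)
$t = -3$ ($t = -9 + \left(\left(-4 + 8\right) + 2\right) = -9 + \left(4 + 2\right) = -9 + 6 = -3$)
$\left(t - 37\right) \left(19 - 11\right) = \left(-3 - 37\right) \left(19 - 11\right) = - 40 \left(19 - 11\right) = \left(-40\right) 8 = -320$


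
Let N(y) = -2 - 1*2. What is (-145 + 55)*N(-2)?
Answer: 360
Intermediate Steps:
N(y) = -4 (N(y) = -2 - 2 = -4)
(-145 + 55)*N(-2) = (-145 + 55)*(-4) = -90*(-4) = 360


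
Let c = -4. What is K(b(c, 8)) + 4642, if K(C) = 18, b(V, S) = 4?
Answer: 4660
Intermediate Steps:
K(b(c, 8)) + 4642 = 18 + 4642 = 4660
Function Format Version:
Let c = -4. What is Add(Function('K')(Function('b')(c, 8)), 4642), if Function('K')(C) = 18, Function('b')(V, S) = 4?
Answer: 4660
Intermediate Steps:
Add(Function('K')(Function('b')(c, 8)), 4642) = Add(18, 4642) = 4660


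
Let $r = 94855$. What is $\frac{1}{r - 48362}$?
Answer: $\frac{1}{46493} \approx 2.1509 \cdot 10^{-5}$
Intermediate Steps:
$\frac{1}{r - 48362} = \frac{1}{94855 - 48362} = \frac{1}{46493}$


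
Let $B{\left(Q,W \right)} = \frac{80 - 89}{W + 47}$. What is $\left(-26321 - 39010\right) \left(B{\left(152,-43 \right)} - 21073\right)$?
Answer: $\frac{5507468631}{4} \approx 1.3769 \cdot 10^{9}$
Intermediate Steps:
$B{\left(Q,W \right)} = - \frac{9}{47 + W}$
$\left(-26321 - 39010\right) \left(B{\left(152,-43 \right)} - 21073\right) = \left(-26321 - 39010\right) \left(- \frac{9}{47 - 43} - 21073\right) = - 65331 \left(- \frac{9}{4} - 21073\right) = \left(-65331\right) \left(- \frac{84301}{4}\right) = \frac{5507468631}{4}$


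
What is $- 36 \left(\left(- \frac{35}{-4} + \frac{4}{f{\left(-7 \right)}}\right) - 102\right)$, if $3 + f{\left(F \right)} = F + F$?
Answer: $\frac{57213}{17} \approx 3365.5$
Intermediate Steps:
$f{\left(F \right)} = -3 + 2 F$ ($f{\left(F \right)} = -3 + \left(F + F\right) = -3 + 2 F$)
$- 36 \left(\left(- \frac{35}{-4} + \frac{4}{f{\left(-7 \right)}}\right) - 102\right) = - 36 \left(\left(- \frac{35}{-4} + \frac{4}{-3 + 2 \left(-7\right)}\right) - 102\right) = - 36 \left(\left(\left(-35\right) \left(- \frac{1}{4}\right) + \frac{4}{-3 - 14}\right) - 102\right) = - 36 \left(\left(\frac{35}{4} + \frac{4}{-17}\right) - 102\right) = - 36 \left(\left(\frac{35}{4} + 4 \left(- \frac{1}{17}\right)\right) - 102\right) = - 36 \left(\left(\frac{35}{4} - \frac{4}{17}\right) - 102\right) = - 36 \left(\frac{579}{68} - 102\right) = \left(-36\right) \left(- \frac{6357}{68}\right) = \frac{57213}{17}$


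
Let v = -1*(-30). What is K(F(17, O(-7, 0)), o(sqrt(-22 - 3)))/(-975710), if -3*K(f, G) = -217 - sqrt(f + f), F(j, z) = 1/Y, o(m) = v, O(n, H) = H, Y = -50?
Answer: -217/2927130 - I/14635650 ≈ -7.4134e-5 - 6.8326e-8*I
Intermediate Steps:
v = 30
o(m) = 30
F(j, z) = -1/50 (F(j, z) = 1/(-50) = -1/50)
K(f, G) = 217/3 + sqrt(2)*sqrt(f)/3 (K(f, G) = -(-217 - sqrt(f + f))/3 = -(-217 - sqrt(2*f))/3 = -(-217 - sqrt(2)*sqrt(f))/3 = 217/3 + sqrt(2)*sqrt(f)/3)
K(F(17, O(-7, 0)), o(sqrt(-22 - 3)))/(-975710) = (217/3 + sqrt(2)*sqrt(-1/50)/3)/(-975710) = (217/3 + sqrt(2)*(I*sqrt(2)/10)/3)*(-1/975710) = (217/3 + I/15)*(-1/975710) = -217/2927130 - I/14635650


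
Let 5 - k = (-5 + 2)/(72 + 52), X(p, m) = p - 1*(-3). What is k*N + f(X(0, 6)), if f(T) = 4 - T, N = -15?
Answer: -9221/124 ≈ -74.363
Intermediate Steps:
X(p, m) = 3 + p (X(p, m) = p + 3 = 3 + p)
k = 623/124 (k = 5 - (-5 + 2)/(72 + 52) = 5 - (-3)/124 = 5 - 1*(-3/124) = 5 + 3/124 = 623/124 ≈ 5.0242)
k*N + f(X(0, 6)) = (623/124)*(-15) + (4 - (3 + 0)) = -9345/124 + (4 - 1*3) = -9345/124 + (4 - 3) = -9345/124 + 1 = -9221/124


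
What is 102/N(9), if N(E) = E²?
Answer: 34/27 ≈ 1.2593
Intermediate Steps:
102/N(9) = 102/(9²) = 102/81 = 102*(1/81) = 34/27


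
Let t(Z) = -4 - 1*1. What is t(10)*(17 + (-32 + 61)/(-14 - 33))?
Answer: -3850/47 ≈ -81.915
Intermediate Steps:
t(Z) = -5 (t(Z) = -4 - 1 = -5)
t(10)*(17 + (-32 + 61)/(-14 - 33)) = -5*(17 + (-32 + 61)/(-14 - 33)) = -5*(17 + 29/(-47)) = -5*(17 + 29*(-1/47)) = -5*(17 - 29/47) = -5*770/47 = -3850/47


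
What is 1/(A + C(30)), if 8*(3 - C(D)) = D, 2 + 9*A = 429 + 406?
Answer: 36/3305 ≈ 0.010893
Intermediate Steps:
A = 833/9 (A = -2/9 + (429 + 406)/9 = -2/9 + (⅑)*835 = -2/9 + 835/9 = 833/9 ≈ 92.556)
C(D) = 3 - D/8
1/(A + C(30)) = 1/(833/9 + (3 - ⅛*30)) = 1/(833/9 + (3 - 15/4)) = 1/(833/9 - ¾) = 1/(3305/36) = 36/3305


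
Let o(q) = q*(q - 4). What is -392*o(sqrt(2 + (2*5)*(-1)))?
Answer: 3136 + 3136*I*sqrt(2) ≈ 3136.0 + 4435.0*I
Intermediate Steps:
o(q) = q*(-4 + q)
-392*o(sqrt(2 + (2*5)*(-1))) = -392*sqrt(2 + (2*5)*(-1))*(-4 + sqrt(2 + (2*5)*(-1))) = -392*sqrt(2 + 10*(-1))*(-4 + sqrt(2 + 10*(-1))) = -392*sqrt(2 - 10)*(-4 + sqrt(2 - 10)) = -392*sqrt(-8)*(-4 + sqrt(-8)) = -392*2*I*sqrt(2)*(-4 + 2*I*sqrt(2)) = -784*I*sqrt(2)*(-4 + 2*I*sqrt(2))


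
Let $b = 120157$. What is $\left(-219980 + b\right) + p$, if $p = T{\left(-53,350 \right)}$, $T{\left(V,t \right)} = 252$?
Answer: $-99571$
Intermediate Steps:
$p = 252$
$\left(-219980 + b\right) + p = \left(-219980 + 120157\right) + 252 = -99823 + 252 = -99571$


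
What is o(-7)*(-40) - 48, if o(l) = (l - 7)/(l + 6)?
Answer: -608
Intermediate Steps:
o(l) = (-7 + l)/(6 + l)
o(-7)*(-40) - 48 = ((-7 - 7)/(6 - 7))*(-40) - 48 = (-14/(-1))*(-40) - 48 = -1*(-14)*(-40) - 48 = 14*(-40) - 48 = -560 - 48 = -608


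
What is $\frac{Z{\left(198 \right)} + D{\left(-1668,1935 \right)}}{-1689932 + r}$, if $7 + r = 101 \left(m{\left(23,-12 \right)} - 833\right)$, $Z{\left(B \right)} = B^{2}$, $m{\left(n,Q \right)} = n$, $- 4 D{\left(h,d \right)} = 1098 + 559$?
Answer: $- \frac{155159}{7086996} \approx -0.021893$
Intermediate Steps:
$D{\left(h,d \right)} = - \frac{1657}{4}$ ($D{\left(h,d \right)} = - \frac{1098 + 559}{4} = \left(- \frac{1}{4}\right) 1657 = - \frac{1657}{4}$)
$r = -81817$ ($r = -7 + 101 \left(23 - 833\right) = -7 + 101 \left(-810\right) = -7 - 81810 = -81817$)
$\frac{Z{\left(198 \right)} + D{\left(-1668,1935 \right)}}{-1689932 + r} = \frac{198^{2} - \frac{1657}{4}}{-1689932 - 81817} = \frac{39204 - \frac{1657}{4}}{-1771749} = \frac{155159}{4} \left(- \frac{1}{1771749}\right) = - \frac{155159}{7086996}$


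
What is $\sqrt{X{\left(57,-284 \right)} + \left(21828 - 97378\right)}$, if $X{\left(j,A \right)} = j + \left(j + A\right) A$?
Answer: $105 i \approx 105.0 i$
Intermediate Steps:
$X{\left(j,A \right)} = j + A \left(A + j\right)$ ($X{\left(j,A \right)} = j + \left(A + j\right) A = j + A \left(A + j\right)$)
$\sqrt{X{\left(57,-284 \right)} + \left(21828 - 97378\right)} = \sqrt{\left(57 + \left(-284\right)^{2} - 16188\right) + \left(21828 - 97378\right)} = \sqrt{\left(57 + 80656 - 16188\right) + \left(21828 - 97378\right)} = \sqrt{64525 - 75550} = \sqrt{-11025} = 105 i$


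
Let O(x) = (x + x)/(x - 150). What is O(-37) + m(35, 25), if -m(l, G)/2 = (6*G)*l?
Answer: -1963426/187 ≈ -10500.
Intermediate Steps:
m(l, G) = -12*G*l (m(l, G) = -2*6*G*l = -12*G*l)
O(x) = 2*x/(-150 + x) (O(x) = (2*x)/(-150 + x) = 2*x/(-150 + x))
O(-37) + m(35, 25) = 2*(-37)/(-150 - 37) - 12*25*35 = 2*(-37)/(-187) - 10500 = 2*(-37)*(-1/187) - 10500 = 74/187 - 10500 = -1963426/187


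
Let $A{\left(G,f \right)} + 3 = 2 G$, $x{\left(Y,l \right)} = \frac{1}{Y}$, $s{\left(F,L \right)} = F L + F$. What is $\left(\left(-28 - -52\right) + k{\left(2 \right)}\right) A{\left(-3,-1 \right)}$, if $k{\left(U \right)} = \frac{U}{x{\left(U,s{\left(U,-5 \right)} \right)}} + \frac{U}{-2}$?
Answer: $-243$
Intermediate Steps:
$s{\left(F,L \right)} = F + F L$
$A{\left(G,f \right)} = -3 + 2 G$
$k{\left(U \right)} = U^{2} - \frac{U}{2}$ ($k{\left(U \right)} = \frac{U}{\frac{1}{U}} + \frac{U}{-2} = U U + U \left(- \frac{1}{2}\right) = U^{2} - \frac{U}{2}$)
$\left(\left(-28 - -52\right) + k{\left(2 \right)}\right) A{\left(-3,-1 \right)} = \left(\left(-28 - -52\right) + 2 \left(- \frac{1}{2} + 2\right)\right) \left(-3 + 2 \left(-3\right)\right) = \left(\left(-28 + 52\right) + 2 \cdot \frac{3}{2}\right) \left(-3 - 6\right) = \left(24 + 3\right) \left(-9\right) = 27 \left(-9\right) = -243$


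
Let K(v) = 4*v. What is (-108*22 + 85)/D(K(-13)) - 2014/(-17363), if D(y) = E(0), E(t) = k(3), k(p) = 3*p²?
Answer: -39724255/468801 ≈ -84.736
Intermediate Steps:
E(t) = 27 (E(t) = 3*3² = 3*9 = 27)
D(y) = 27
(-108*22 + 85)/D(K(-13)) - 2014/(-17363) = (-108*22 + 85)/27 - 2014/(-17363) = (-2376 + 85)*(1/27) - 2014*(-1/17363) = -2291*1/27 + 2014/17363 = -2291/27 + 2014/17363 = -39724255/468801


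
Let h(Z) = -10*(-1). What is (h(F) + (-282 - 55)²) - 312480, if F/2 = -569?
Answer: -198901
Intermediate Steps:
F = -1138 (F = 2*(-569) = -1138)
h(Z) = 10
(h(F) + (-282 - 55)²) - 312480 = (10 + (-282 - 55)²) - 312480 = (10 + (-337)²) - 312480 = (10 + 113569) - 312480 = 113579 - 312480 = -198901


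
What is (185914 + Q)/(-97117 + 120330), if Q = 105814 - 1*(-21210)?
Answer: 312938/23213 ≈ 13.481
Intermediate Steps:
Q = 127024 (Q = 105814 + 21210 = 127024)
(185914 + Q)/(-97117 + 120330) = (185914 + 127024)/(-97117 + 120330) = 312938/23213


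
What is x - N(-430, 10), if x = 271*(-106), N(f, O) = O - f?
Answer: -29166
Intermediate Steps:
x = -28726
x - N(-430, 10) = -28726 - (10 - 1*(-430)) = -28726 - (10 + 430) = -28726 - 1*440 = -28726 - 440 = -29166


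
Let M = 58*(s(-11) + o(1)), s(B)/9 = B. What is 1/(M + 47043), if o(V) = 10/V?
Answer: 1/41881 ≈ 2.3877e-5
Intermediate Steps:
s(B) = 9*B
M = -5162 (M = 58*(9*(-11) + 10/1) = 58*(-99 + 10*1) = 58*(-99 + 10) = 58*(-89) = -5162)
1/(M + 47043) = 1/(-5162 + 47043) = 1/41881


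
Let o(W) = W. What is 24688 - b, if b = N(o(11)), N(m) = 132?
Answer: 24556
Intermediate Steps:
b = 132
24688 - b = 24688 - 1*132 = 24688 - 132 = 24556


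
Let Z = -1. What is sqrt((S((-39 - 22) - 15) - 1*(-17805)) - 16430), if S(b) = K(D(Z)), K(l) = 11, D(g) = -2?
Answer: 3*sqrt(154) ≈ 37.229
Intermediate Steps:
S(b) = 11
sqrt((S((-39 - 22) - 15) - 1*(-17805)) - 16430) = sqrt((11 - 1*(-17805)) - 16430) = sqrt((11 + 17805) - 16430) = sqrt(17816 - 16430) = sqrt(1386) = 3*sqrt(154)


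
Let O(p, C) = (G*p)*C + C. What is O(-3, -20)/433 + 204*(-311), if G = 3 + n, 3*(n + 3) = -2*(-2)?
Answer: -27471192/433 ≈ -63444.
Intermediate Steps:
n = -5/3 (n = -3 + (-2*(-2))/3 = -3 + (⅓)*4 = -3 + 4/3 = -5/3 ≈ -1.6667)
G = 4/3 (G = 3 - 5/3 = 4/3 ≈ 1.3333)
O(p, C) = C + 4*C*p/3 (O(p, C) = (4*p/3)*C + C = 4*C*p/3 + C = C + 4*C*p/3)
O(-3, -20)/433 + 204*(-311) = ((⅓)*(-20)*(3 + 4*(-3)))/433 + 204*(-311) = ((⅓)*(-20)*(3 - 12))*(1/433) - 63444 = ((⅓)*(-20)*(-9))*(1/433) - 63444 = 60*(1/433) - 63444 = 60/433 - 63444 = -27471192/433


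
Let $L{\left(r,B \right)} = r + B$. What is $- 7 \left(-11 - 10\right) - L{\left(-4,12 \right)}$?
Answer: $139$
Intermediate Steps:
$L{\left(r,B \right)} = B + r$
$- 7 \left(-11 - 10\right) - L{\left(-4,12 \right)} = - 7 \left(-11 - 10\right) - \left(12 - 4\right) = \left(-7\right) \left(-21\right) - 8 = 147 - 8 = 139$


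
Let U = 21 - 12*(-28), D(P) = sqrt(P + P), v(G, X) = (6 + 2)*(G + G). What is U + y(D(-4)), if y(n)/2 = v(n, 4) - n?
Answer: 357 + 60*I*sqrt(2) ≈ 357.0 + 84.853*I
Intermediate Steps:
v(G, X) = 16*G (v(G, X) = 8*(2*G) = 16*G)
D(P) = sqrt(2)*sqrt(P) (D(P) = sqrt(2*P) = sqrt(2)*sqrt(P))
y(n) = 30*n (y(n) = 2*(16*n - n) = 2*(15*n) = 30*n)
U = 357 (U = 21 + 336 = 357)
U + y(D(-4)) = 357 + 30*(sqrt(2)*sqrt(-4)) = 357 + 30*(sqrt(2)*(2*I)) = 357 + 30*(2*I*sqrt(2)) = 357 + 60*I*sqrt(2)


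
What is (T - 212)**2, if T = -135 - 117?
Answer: 215296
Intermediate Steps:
T = -252
(T - 212)**2 = (-252 - 212)**2 = (-464)**2 = 215296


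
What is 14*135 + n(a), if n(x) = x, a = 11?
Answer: 1901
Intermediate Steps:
14*135 + n(a) = 14*135 + 11 = 1890 + 11 = 1901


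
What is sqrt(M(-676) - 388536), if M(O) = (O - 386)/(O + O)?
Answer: I*sqrt(262649805)/26 ≈ 623.33*I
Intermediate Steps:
M(O) = (-386 + O)/(2*O) (M(O) = (-386 + O)/((2*O)) = (-386 + O)*(1/(2*O)) = (-386 + O)/(2*O))
sqrt(M(-676) - 388536) = sqrt((1/2)*(-386 - 676)/(-676) - 388536) = sqrt((1/2)*(-1/676)*(-1062) - 388536) = sqrt(531/676 - 388536) = sqrt(-262649805/676) = I*sqrt(262649805)/26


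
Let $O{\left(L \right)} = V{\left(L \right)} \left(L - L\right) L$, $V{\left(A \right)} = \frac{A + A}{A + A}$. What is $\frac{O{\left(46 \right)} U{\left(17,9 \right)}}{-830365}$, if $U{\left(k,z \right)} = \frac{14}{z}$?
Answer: $0$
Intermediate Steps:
$V{\left(A \right)} = 1$ ($V{\left(A \right)} = \frac{2 A}{2 A} = 2 A \frac{1}{2 A} = 1$)
$O{\left(L \right)} = 0$ ($O{\left(L \right)} = 1 \left(L - L\right) L = 1 \cdot 0 L = 0 L = 0$)
$\frac{O{\left(46 \right)} U{\left(17,9 \right)}}{-830365} = \frac{0 \cdot \frac{14}{9}}{-830365} = 0 \cdot 14 \cdot \frac{1}{9} \left(- \frac{1}{830365}\right) = 0 \cdot \frac{14}{9} \left(- \frac{1}{830365}\right) = 0 \left(- \frac{1}{830365}\right) = 0$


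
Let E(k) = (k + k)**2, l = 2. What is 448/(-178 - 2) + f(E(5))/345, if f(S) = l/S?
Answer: -128797/51750 ≈ -2.4888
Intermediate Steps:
E(k) = 4*k**2 (E(k) = (2*k)**2 = 4*k**2)
f(S) = 2/S
448/(-178 - 2) + f(E(5))/345 = 448/(-178 - 2) + (2/((4*5**2)))/345 = 448/(-180) + (2/((4*25)))*(1/345) = 448*(-1/180) + (2/100)*(1/345) = -112/45 + (2*(1/100))*(1/345) = -112/45 + (1/50)*(1/345) = -112/45 + 1/17250 = -128797/51750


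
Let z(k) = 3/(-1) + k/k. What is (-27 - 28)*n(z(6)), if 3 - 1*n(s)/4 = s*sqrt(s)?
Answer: -660 - 440*I*sqrt(2) ≈ -660.0 - 622.25*I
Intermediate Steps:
z(k) = -2 (z(k) = 3*(-1) + 1 = -3 + 1 = -2)
n(s) = 12 - 4*s**(3/2) (n(s) = 12 - 4*s*sqrt(s) = 12 - 4*s**(3/2))
(-27 - 28)*n(z(6)) = (-27 - 28)*(12 - (-8)*I*sqrt(2)) = -55*(12 - (-8)*I*sqrt(2)) = -55*(12 + 8*I*sqrt(2)) = -660 - 440*I*sqrt(2)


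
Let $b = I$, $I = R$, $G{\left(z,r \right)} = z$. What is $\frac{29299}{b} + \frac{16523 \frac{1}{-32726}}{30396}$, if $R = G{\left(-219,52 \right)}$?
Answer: $- \frac{9714958703947}{72615983208} \approx -133.79$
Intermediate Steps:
$R = -219$
$I = -219$
$b = -219$
$\frac{29299}{b} + \frac{16523 \frac{1}{-32726}}{30396} = \frac{29299}{-219} + \frac{16523 \frac{1}{-32726}}{30396} = 29299 \left(- \frac{1}{219}\right) + 16523 \left(- \frac{1}{32726}\right) \frac{1}{30396} = - \frac{29299}{219} - \frac{16523}{994739496} = - \frac{9714958703947}{72615983208}$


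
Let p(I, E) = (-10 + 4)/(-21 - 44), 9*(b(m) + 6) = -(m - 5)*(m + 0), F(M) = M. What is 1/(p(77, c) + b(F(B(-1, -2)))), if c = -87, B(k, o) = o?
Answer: -585/4366 ≈ -0.13399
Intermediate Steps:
b(m) = -6 - m*(-5 + m)/9 (b(m) = -6 + (-(m - 5)*(m + 0))/9 = -6 + (-(-5 + m)*m)/9 = -6 + (-m*(-5 + m))/9 = -6 - m*(-5 + m)/9)
p(I, E) = 6/65 (p(I, E) = -6/(-65) = -6*(-1/65) = 6/65)
1/(p(77, c) + b(F(B(-1, -2)))) = 1/(6/65 + (-6 - ⅑*(-2)² + (5/9)*(-2))) = 1/(6/65 + (-6 - ⅑*4 - 10/9)) = 1/(6/65 + (-6 - 4/9 - 10/9)) = 1/(6/65 - 68/9) = 1/(-4366/585) = -585/4366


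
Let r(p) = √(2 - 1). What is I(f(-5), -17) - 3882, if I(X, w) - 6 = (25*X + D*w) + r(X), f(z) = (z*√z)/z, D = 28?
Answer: -4351 + 25*I*√5 ≈ -4351.0 + 55.902*I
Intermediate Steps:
r(p) = 1 (r(p) = √1 = 1)
f(z) = √z (f(z) = z^(3/2)/z = √z)
I(X, w) = 7 + 25*X + 28*w (I(X, w) = 6 + ((25*X + 28*w) + 1) = 6 + (1 + 25*X + 28*w) = 7 + 25*X + 28*w)
I(f(-5), -17) - 3882 = (7 + 25*√(-5) + 28*(-17)) - 3882 = (7 + 25*(I*√5) - 476) - 3882 = (7 + 25*I*√5 - 476) - 3882 = (-469 + 25*I*√5) - 3882 = -4351 + 25*I*√5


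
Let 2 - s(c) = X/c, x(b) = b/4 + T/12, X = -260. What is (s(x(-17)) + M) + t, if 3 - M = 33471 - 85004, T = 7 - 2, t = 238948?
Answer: 6679618/23 ≈ 2.9042e+5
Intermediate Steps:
T = 5
x(b) = 5/12 + b/4 (x(b) = b/4 + 5/12 = 5/12 + b/4)
s(c) = 2 + 260/c (s(c) = 2 - (-260)/c = 2 + 260/c)
M = 51536 (M = 3 - (33471 - 85004) = 3 - 1*(-51533) = 3 + 51533 = 51536)
(s(x(-17)) + M) + t = ((2 + 260/(5/12 + (1/4)*(-17))) + 51536) + 238948 = ((2 + 260/(5/12 - 17/4)) + 51536) + 238948 = ((2 + 260/(-23/6)) + 51536) + 238948 = ((2 + 260*(-6/23)) + 51536) + 238948 = ((2 - 1560/23) + 51536) + 238948 = (-1514/23 + 51536) + 238948 = 1183814/23 + 238948 = 6679618/23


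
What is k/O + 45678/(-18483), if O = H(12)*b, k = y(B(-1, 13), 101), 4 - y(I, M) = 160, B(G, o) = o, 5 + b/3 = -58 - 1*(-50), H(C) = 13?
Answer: -173294/80093 ≈ -2.1637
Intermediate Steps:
b = -39 (b = -15 + 3*(-58 - 1*(-50)) = -15 + 3*(-58 + 50) = -15 + 3*(-8) = -15 - 24 = -39)
y(I, M) = -156 (y(I, M) = 4 - 1*160 = 4 - 160 = -156)
k = -156
O = -507 (O = 13*(-39) = -507)
k/O + 45678/(-18483) = -156/(-507) + 45678/(-18483) = -156*(-1/507) + 45678*(-1/18483) = 4/13 - 15226/6161 = -173294/80093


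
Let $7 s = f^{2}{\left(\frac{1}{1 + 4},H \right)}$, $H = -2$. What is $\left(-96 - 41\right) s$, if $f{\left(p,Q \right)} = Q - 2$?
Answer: $- \frac{2192}{7} \approx -313.14$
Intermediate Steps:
$f{\left(p,Q \right)} = -2 + Q$
$s = \frac{16}{7}$ ($s = \frac{\left(-2 - 2\right)^{2}}{7} = \frac{\left(-4\right)^{2}}{7} = \frac{1}{7} \cdot 16 = \frac{16}{7} \approx 2.2857$)
$\left(-96 - 41\right) s = \left(-96 - 41\right) \frac{16}{7} = \left(-137\right) \frac{16}{7} = - \frac{2192}{7}$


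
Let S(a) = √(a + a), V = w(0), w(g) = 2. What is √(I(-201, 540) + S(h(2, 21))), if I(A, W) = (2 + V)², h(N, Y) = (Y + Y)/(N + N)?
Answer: √(16 + √21) ≈ 4.5368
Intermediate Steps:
V = 2
h(N, Y) = Y/N (h(N, Y) = (2*Y)/((2*N)) = (2*Y)*(1/(2*N)) = Y/N)
S(a) = √2*√a (S(a) = √(2*a) = √2*√a)
I(A, W) = 16 (I(A, W) = (2 + 2)² = 4² = 16)
√(I(-201, 540) + S(h(2, 21))) = √(16 + √2*√(21/2)) = √(16 + √2*(√42/2)) = √(16 + √21)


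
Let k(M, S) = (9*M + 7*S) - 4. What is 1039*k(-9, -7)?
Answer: -139226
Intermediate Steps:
k(M, S) = -4 + 7*S + 9*M (k(M, S) = (7*S + 9*M) - 4 = -4 + 7*S + 9*M)
1039*k(-9, -7) = 1039*(-4 + 7*(-7) + 9*(-9)) = 1039*(-4 - 49 - 81) = 1039*(-134) = -139226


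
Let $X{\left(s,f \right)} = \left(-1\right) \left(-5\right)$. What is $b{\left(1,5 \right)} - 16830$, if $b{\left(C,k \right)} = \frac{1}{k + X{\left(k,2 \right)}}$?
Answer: $- \frac{168299}{10} \approx -16830.0$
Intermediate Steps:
$X{\left(s,f \right)} = 5$
$b{\left(C,k \right)} = \frac{1}{5 + k}$ ($b{\left(C,k \right)} = \frac{1}{k + 5} = \frac{1}{5 + k}$)
$b{\left(1,5 \right)} - 16830 = \frac{1}{5 + 5} - 16830 = \frac{1}{10} - 16830 = - \frac{168299}{10}$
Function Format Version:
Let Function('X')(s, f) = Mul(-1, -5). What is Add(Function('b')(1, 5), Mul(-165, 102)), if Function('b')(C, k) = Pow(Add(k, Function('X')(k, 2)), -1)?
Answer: Rational(-168299, 10) ≈ -16830.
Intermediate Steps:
Function('X')(s, f) = 5
Function('b')(C, k) = Pow(Add(5, k), -1) (Function('b')(C, k) = Pow(Add(k, 5), -1) = Pow(Add(5, k), -1))
Add(Function('b')(1, 5), Mul(-165, 102)) = Add(Pow(Add(5, 5), -1), Mul(-165, 102)) = Add(Pow(10, -1), -16830) = Add(Rational(1, 10), -16830) = Rational(-168299, 10)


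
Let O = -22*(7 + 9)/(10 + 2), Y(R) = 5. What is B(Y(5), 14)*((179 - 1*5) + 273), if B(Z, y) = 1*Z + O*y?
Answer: -181333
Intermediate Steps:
O = -88/3 (O = -22/(12/16) = -22/(12*(1/16)) = -22/¾ = -22*4/3 = -88/3 ≈ -29.333)
B(Z, y) = Z - 88*y/3 (B(Z, y) = 1*Z - 88*y/3 = Z - 88*y/3)
B(Y(5), 14)*((179 - 1*5) + 273) = (5 - 88/3*14)*((179 - 1*5) + 273) = (5 - 1232/3)*((179 - 5) + 273) = -1217*(174 + 273)/3 = -1217/3*447 = -181333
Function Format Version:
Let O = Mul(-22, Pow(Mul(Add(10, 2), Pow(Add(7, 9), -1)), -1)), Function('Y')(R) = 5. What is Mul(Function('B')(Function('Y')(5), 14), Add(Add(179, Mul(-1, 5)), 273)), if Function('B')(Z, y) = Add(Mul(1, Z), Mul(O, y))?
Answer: -181333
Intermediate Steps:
O = Rational(-88, 3) (O = Mul(-22, Pow(Mul(12, Pow(16, -1)), -1)) = Mul(-22, Pow(Mul(12, Rational(1, 16)), -1)) = Mul(-22, Pow(Rational(3, 4), -1)) = Mul(-22, Rational(4, 3)) = Rational(-88, 3) ≈ -29.333)
Function('B')(Z, y) = Add(Z, Mul(Rational(-88, 3), y)) (Function('B')(Z, y) = Add(Mul(1, Z), Mul(Rational(-88, 3), y)) = Add(Z, Mul(Rational(-88, 3), y)))
Mul(Function('B')(Function('Y')(5), 14), Add(Add(179, Mul(-1, 5)), 273)) = Mul(Add(5, Mul(Rational(-88, 3), 14)), Add(Add(179, Mul(-1, 5)), 273)) = Mul(Add(5, Rational(-1232, 3)), Add(Add(179, -5), 273)) = Mul(Rational(-1217, 3), Add(174, 273)) = Mul(Rational(-1217, 3), 447) = -181333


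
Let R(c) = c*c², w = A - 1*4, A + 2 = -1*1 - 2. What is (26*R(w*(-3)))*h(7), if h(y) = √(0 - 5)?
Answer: 511758*I*√5 ≈ 1.1443e+6*I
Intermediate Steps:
A = -5 (A = -2 + (-1*1 - 2) = -2 + (-1 - 2) = -2 - 3 = -5)
w = -9 (w = -5 - 1*4 = -5 - 4 = -9)
h(y) = I*√5 (h(y) = √(-5) = I*√5)
R(c) = c³
(26*R(w*(-3)))*h(7) = (26*(-9*(-3))³)*(I*√5) = (26*27³)*(I*√5) = (26*19683)*(I*√5) = 511758*(I*√5) = 511758*I*√5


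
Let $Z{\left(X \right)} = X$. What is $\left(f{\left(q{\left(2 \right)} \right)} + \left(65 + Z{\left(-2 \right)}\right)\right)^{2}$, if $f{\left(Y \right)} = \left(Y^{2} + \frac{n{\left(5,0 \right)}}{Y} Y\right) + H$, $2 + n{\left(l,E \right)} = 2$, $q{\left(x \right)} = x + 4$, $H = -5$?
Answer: $8836$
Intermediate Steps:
$q{\left(x \right)} = 4 + x$
$n{\left(l,E \right)} = 0$ ($n{\left(l,E \right)} = -2 + 2 = 0$)
$f{\left(Y \right)} = -5 + Y^{2}$ ($f{\left(Y \right)} = \left(Y^{2} + \frac{0}{Y} Y\right) - 5 = \left(Y^{2} + 0 Y\right) - 5 = \left(Y^{2} + 0\right) - 5 = Y^{2} - 5 = -5 + Y^{2}$)
$\left(f{\left(q{\left(2 \right)} \right)} + \left(65 + Z{\left(-2 \right)}\right)\right)^{2} = \left(\left(-5 + \left(4 + 2\right)^{2}\right) + \left(65 - 2\right)\right)^{2} = \left(\left(-5 + 6^{2}\right) + 63\right)^{2} = \left(\left(-5 + 36\right) + 63\right)^{2} = \left(31 + 63\right)^{2} = 94^{2} = 8836$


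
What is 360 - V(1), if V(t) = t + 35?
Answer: 324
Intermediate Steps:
V(t) = 35 + t
360 - V(1) = 360 - (35 + 1) = 360 - 1*36 = 360 - 36 = 324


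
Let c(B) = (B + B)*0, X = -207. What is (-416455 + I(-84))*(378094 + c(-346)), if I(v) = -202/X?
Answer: -32593964936402/207 ≈ -1.5746e+11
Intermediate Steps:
c(B) = 0 (c(B) = (2*B)*0 = 0)
I(v) = 202/207 (I(v) = -202/(-207) = -202*(-1/207) = 202/207)
(-416455 + I(-84))*(378094 + c(-346)) = (-416455 + 202/207)*(378094 + 0) = -86205983/207*378094 = -32593964936402/207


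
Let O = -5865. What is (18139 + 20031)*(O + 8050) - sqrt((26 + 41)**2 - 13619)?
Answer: 83401450 - I*sqrt(9130) ≈ 8.3401e+7 - 95.551*I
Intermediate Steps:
(18139 + 20031)*(O + 8050) - sqrt((26 + 41)**2 - 13619) = (18139 + 20031)*(-5865 + 8050) - sqrt((26 + 41)**2 - 13619) = 38170*2185 - sqrt(67**2 - 13619) = 83401450 - sqrt(4489 - 13619) = 83401450 - sqrt(-9130) = 83401450 - I*sqrt(9130)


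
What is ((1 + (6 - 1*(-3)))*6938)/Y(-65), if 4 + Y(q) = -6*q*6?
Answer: 17345/584 ≈ 29.700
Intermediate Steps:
Y(q) = -4 - 36*q (Y(q) = -4 - 6*q*6 = -4 - 36*q)
((1 + (6 - 1*(-3)))*6938)/Y(-65) = ((1 + (6 - 1*(-3)))*6938)/(-4 - 36*(-65)) = ((1 + (6 + 3))*6938)/(-4 + 2340) = ((1 + 9)*6938)/2336 = (10*6938)*(1/2336) = 69380*(1/2336) = 17345/584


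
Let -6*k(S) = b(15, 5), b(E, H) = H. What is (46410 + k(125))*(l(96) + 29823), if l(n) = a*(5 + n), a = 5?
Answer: 4222491620/3 ≈ 1.4075e+9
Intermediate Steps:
k(S) = -5/6 (k(S) = -1/6*5 = -5/6)
l(n) = 25 + 5*n (l(n) = 5*(5 + n) = 25 + 5*n)
(46410 + k(125))*(l(96) + 29823) = (46410 - 5/6)*((25 + 5*96) + 29823) = 278455*((25 + 480) + 29823)/6 = 278455*(505 + 29823)/6 = (278455/6)*30328 = 4222491620/3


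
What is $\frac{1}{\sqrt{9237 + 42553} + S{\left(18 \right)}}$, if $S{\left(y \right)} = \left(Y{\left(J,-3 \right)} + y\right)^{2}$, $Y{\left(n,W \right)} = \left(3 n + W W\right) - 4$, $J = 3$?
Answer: $\frac{512}{498393} - \frac{\sqrt{51790}}{996786} \approx 0.00079899$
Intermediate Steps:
$Y{\left(n,W \right)} = -4 + W^{2} + 3 n$ ($Y{\left(n,W \right)} = \left(3 n + W^{2}\right) - 4 = \left(W^{2} + 3 n\right) - 4 = -4 + W^{2} + 3 n$)
$S{\left(y \right)} = \left(14 + y\right)^{2}$ ($S{\left(y \right)} = \left(\left(-4 + \left(-3\right)^{2} + 3 \cdot 3\right) + y\right)^{2} = \left(\left(-4 + 9 + 9\right) + y\right)^{2} = \left(14 + y\right)^{2}$)
$\frac{1}{\sqrt{9237 + 42553} + S{\left(18 \right)}} = \frac{1}{\sqrt{9237 + 42553} + \left(14 + 18\right)^{2}} = \frac{1}{\sqrt{51790} + 32^{2}} = \frac{1}{\sqrt{51790} + 1024} = \frac{1}{1024 + \sqrt{51790}}$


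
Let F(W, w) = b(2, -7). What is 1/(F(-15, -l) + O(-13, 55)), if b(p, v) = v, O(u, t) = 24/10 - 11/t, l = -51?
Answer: -5/24 ≈ -0.20833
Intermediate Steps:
O(u, t) = 12/5 - 11/t (O(u, t) = 24*(1/10) - 11/t = 12/5 - 11/t)
F(W, w) = -7
1/(F(-15, -l) + O(-13, 55)) = 1/(-7 + (12/5 - 11/55)) = 1/(-7 + (12/5 - 11*1/55)) = 1/(-7 + (12/5 - 1/5)) = 1/(-7 + 11/5) = 1/(-24/5) = -5/24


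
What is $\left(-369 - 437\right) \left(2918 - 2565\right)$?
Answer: $-284518$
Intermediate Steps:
$\left(-369 - 437\right) \left(2918 - 2565\right) = \left(-806\right) 353 = -284518$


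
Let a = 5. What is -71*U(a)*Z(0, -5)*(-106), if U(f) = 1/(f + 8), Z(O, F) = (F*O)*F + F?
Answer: -37630/13 ≈ -2894.6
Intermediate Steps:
Z(O, F) = F + O*F² (Z(O, F) = O*F² + F = F + O*F²)
U(f) = 1/(8 + f)
-71*U(a)*Z(0, -5)*(-106) = -71*(-5*(1 - 5*0))/(8 + 5)*(-106) = -71*(-5*(1 + 0))/13*(-106) = -71*(-5*1)/13*(-106) = -71*(-5)/13*(-106) = -71*(-5/13)*(-106) = (355/13)*(-106) = -37630/13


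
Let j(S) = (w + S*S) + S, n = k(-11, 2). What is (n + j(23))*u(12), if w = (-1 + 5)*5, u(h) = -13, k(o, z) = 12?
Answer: -7592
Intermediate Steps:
n = 12
w = 20 (w = 4*5 = 20)
j(S) = 20 + S + S**2 (j(S) = (20 + S*S) + S = (20 + S**2) + S = 20 + S + S**2)
(n + j(23))*u(12) = (12 + (20 + 23 + 23**2))*(-13) = (12 + (20 + 23 + 529))*(-13) = (12 + 572)*(-13) = 584*(-13) = -7592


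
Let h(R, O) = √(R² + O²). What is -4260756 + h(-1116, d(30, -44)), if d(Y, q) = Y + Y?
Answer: -4260756 + 12*√8674 ≈ -4.2596e+6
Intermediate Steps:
d(Y, q) = 2*Y
h(R, O) = √(O² + R²)
-4260756 + h(-1116, d(30, -44)) = -4260756 + √((2*30)² + (-1116)²) = -4260756 + √(60² + 1245456) = -4260756 + √(3600 + 1245456) = -4260756 + √1249056 = -4260756 + 12*√8674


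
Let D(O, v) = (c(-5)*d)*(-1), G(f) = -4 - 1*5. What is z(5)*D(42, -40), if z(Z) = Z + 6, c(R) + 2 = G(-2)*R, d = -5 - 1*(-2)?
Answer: 1419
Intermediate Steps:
G(f) = -9 (G(f) = -4 - 5 = -9)
d = -3 (d = -5 + 2 = -3)
c(R) = -2 - 9*R
D(O, v) = 129 (D(O, v) = ((-2 - 9*(-5))*(-3))*(-1) = ((-2 + 45)*(-3))*(-1) = (43*(-3))*(-1) = -129*(-1) = 129)
z(Z) = 6 + Z
z(5)*D(42, -40) = (6 + 5)*129 = 11*129 = 1419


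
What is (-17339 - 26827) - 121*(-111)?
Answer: -30735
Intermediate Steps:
(-17339 - 26827) - 121*(-111) = -44166 + 13431 = -30735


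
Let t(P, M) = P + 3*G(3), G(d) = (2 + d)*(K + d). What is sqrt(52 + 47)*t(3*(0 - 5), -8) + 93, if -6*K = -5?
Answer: 93 + 255*sqrt(11)/2 ≈ 515.87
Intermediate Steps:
K = 5/6 (K = -1/6*(-5) = 5/6 ≈ 0.83333)
G(d) = (2 + d)*(5/6 + d)
t(P, M) = 115/2 + P (t(P, M) = P + 3*(5/3 + 3**2 + (17/6)*3) = P + 3*(5/3 + 9 + 17/2) = P + 3*(115/6) = P + 115/2 = 115/2 + P)
sqrt(52 + 47)*t(3*(0 - 5), -8) + 93 = sqrt(52 + 47)*(115/2 + 3*(0 - 5)) + 93 = sqrt(99)*(115/2 + 3*(-5)) + 93 = (3*sqrt(11))*(115/2 - 15) + 93 = (3*sqrt(11))*(85/2) + 93 = 255*sqrt(11)/2 + 93 = 93 + 255*sqrt(11)/2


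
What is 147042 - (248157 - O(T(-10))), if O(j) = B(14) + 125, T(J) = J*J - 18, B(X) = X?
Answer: -100976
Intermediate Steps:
T(J) = -18 + J² (T(J) = J² - 18 = -18 + J²)
O(j) = 139 (O(j) = 14 + 125 = 139)
147042 - (248157 - O(T(-10))) = 147042 - (248157 - 1*139) = 147042 - (248157 - 139) = 147042 - 1*248018 = 147042 - 248018 = -100976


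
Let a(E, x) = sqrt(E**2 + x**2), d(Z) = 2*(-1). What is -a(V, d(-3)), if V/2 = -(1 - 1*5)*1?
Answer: -2*sqrt(17) ≈ -8.2462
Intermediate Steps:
d(Z) = -2
V = 8 (V = 2*(-(1 - 1*5)*1) = 2*(-(1 - 5)*1) = 2*(-1*(-4)*1) = 2*(4*1) = 2*4 = 8)
-a(V, d(-3)) = -sqrt(8**2 + (-2)**2) = -sqrt(64 + 4) = -sqrt(68) = -2*sqrt(17)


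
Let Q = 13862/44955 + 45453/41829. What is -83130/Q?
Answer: -52106512878450/874391071 ≈ -59592.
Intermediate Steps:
Q = 874391071/626807565 (Q = 13862*(1/44955) + 45453*(1/41829) = 13862/44955 + 15151/13943 = 874391071/626807565 ≈ 1.3950)
-83130/Q = -83130/874391071/626807565 = -83130*626807565/874391071 = -52106512878450/874391071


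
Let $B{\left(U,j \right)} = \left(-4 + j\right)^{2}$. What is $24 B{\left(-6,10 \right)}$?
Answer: $864$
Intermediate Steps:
$24 B{\left(-6,10 \right)} = 24 \left(-4 + 10\right)^{2} = 24 \cdot 6^{2} = 24 \cdot 36 = 864$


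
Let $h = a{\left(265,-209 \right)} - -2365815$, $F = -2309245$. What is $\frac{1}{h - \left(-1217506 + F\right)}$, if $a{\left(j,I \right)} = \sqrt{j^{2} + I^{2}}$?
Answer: $\frac{2946283}{17361166975225} - \frac{13 \sqrt{674}}{34722333950450} \approx 1.697 \cdot 10^{-7}$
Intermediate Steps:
$a{\left(j,I \right)} = \sqrt{I^{2} + j^{2}}$
$h = 2365815 + 13 \sqrt{674}$ ($h = \sqrt{\left(-209\right)^{2} + 265^{2}} - -2365815 = \sqrt{43681 + 70225} + 2365815 = \sqrt{113906} + 2365815 = 13 \sqrt{674} + 2365815 = 2365815 + 13 \sqrt{674} \approx 2.3662 \cdot 10^{6}$)
$\frac{1}{h - \left(-1217506 + F\right)} = \frac{1}{\left(2365815 + 13 \sqrt{674}\right) + \left(1217506 - -2309245\right)} = \frac{1}{\left(2365815 + 13 \sqrt{674}\right) + \left(1217506 + 2309245\right)} = \frac{1}{\left(2365815 + 13 \sqrt{674}\right) + 3526751} = \frac{1}{5892566 + 13 \sqrt{674}}$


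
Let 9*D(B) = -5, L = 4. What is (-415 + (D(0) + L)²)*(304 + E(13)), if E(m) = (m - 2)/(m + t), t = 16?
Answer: -9939202/81 ≈ -1.2271e+5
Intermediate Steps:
D(B) = -5/9 (D(B) = (⅑)*(-5) = -5/9)
E(m) = (-2 + m)/(16 + m) (E(m) = (m - 2)/(m + 16) = (-2 + m)/(16 + m))
(-415 + (D(0) + L)²)*(304 + E(13)) = (-415 + (-5/9 + 4)²)*(304 + (-2 + 13)/(16 + 13)) = (-415 + (31/9)²)*(304 + 11/29) = (-415 + 961/81)*(304 + (1/29)*11) = -32654*(304 + 11/29)/81 = -32654/81*8827/29 = -9939202/81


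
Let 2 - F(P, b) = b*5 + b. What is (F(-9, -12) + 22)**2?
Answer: 9216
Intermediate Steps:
F(P, b) = 2 - 6*b (F(P, b) = 2 - (b*5 + b) = 2 - (5*b + b) = 2 - 6*b)
(F(-9, -12) + 22)**2 = ((2 - 6*(-12)) + 22)**2 = ((2 + 72) + 22)**2 = (74 + 22)**2 = 96**2 = 9216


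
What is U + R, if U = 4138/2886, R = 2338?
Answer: 3375803/1443 ≈ 2339.4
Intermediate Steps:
U = 2069/1443 (U = 4138*(1/2886) = 2069/1443 ≈ 1.4338)
U + R = 2069/1443 + 2338 = 3375803/1443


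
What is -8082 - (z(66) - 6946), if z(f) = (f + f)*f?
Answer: -9848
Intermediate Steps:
z(f) = 2*f² (z(f) = (2*f)*f = 2*f²)
-8082 - (z(66) - 6946) = -8082 - (2*66² - 6946) = -8082 - (2*4356 - 6946) = -8082 - (8712 - 6946) = -8082 - 1*1766 = -8082 - 1766 = -9848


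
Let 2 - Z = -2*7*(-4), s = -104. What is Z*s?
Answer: 5616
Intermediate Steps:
Z = -54 (Z = 2 - (-2*7)*(-4) = 2 - (-14)*(-4) = 2 - 1*56 = 2 - 56 = -54)
Z*s = -54*(-104) = 5616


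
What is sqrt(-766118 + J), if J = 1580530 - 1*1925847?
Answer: I*sqrt(1111435) ≈ 1054.2*I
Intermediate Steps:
J = -345317 (J = 1580530 - 1925847 = -345317)
sqrt(-766118 + J) = sqrt(-766118 - 345317) = sqrt(-1111435) = I*sqrt(1111435)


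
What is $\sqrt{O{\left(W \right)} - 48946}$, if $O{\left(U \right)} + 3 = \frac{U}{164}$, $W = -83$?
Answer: $\frac{7 i \sqrt{6717071}}{82} \approx 221.25 i$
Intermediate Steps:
$O{\left(U \right)} = -3 + \frac{U}{164}$
$\sqrt{O{\left(W \right)} - 48946} = \sqrt{\left(-3 + \frac{1}{164} \left(-83\right)\right) - 48946} = \sqrt{\left(-3 - \frac{83}{164}\right) - 48946} = \sqrt{- \frac{575}{164} - 48946} = \sqrt{- \frac{8027719}{164}} = \frac{7 i \sqrt{6717071}}{82}$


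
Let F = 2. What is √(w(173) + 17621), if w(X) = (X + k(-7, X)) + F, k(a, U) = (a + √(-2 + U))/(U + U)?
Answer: √(2130463514 + 1038*√19)/346 ≈ 133.40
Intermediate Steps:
k(a, U) = (a + √(-2 + U))/(2*U) (k(a, U) = (a + √(-2 + U))/((2*U)) = (a + √(-2 + U))*(1/(2*U)) = (a + √(-2 + U))/(2*U))
w(X) = 2 + X + (-7 + √(-2 + X))/(2*X) (w(X) = (X + (-7 + √(-2 + X))/(2*X)) + 2 = 2 + X + (-7 + √(-2 + X))/(2*X))
√(w(173) + 17621) = √((½)*(-7 + √(-2 + 173) + 2*173*(2 + 173))/173 + 17621) = √((½)*(1/173)*(-7 + √171 + 2*173*175) + 17621) = √((½)*(1/173)*(-7 + 3*√19 + 60550) + 17621) = √((½)*(1/173)*(60543 + 3*√19) + 17621) = √((60543/346 + 3*√19/346) + 17621) = √(6157409/346 + 3*√19/346)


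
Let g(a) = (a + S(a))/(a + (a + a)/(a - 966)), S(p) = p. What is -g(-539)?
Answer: -3010/1503 ≈ -2.0027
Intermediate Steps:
g(a) = 2*a/(a + 2*a/(-966 + a)) (g(a) = (a + a)/(a + (a + a)/(a - 966)) = (2*a)/(a + (2*a)/(-966 + a)) = (2*a)/(a + 2*a/(-966 + a)) = 2*a/(a + 2*a/(-966 + a)))
-g(-539) = -2*(-966 - 539)/(-964 - 539) = -2*(-1505)/(-1503) = -2*(-1)*(-1505)/1503 = -1*3010/1503 = -3010/1503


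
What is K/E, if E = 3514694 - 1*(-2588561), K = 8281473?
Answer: 8281473/6103255 ≈ 1.3569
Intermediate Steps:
E = 6103255 (E = 3514694 + 2588561 = 6103255)
K/E = 8281473/6103255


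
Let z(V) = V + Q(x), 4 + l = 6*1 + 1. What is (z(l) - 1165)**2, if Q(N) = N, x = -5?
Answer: 1361889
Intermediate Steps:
l = 3 (l = -4 + (6*1 + 1) = -4 + (6 + 1) = -4 + 7 = 3)
z(V) = -5 + V (z(V) = V - 5 = -5 + V)
(z(l) - 1165)**2 = ((-5 + 3) - 1165)**2 = (-2 - 1165)**2 = (-1167)**2 = 1361889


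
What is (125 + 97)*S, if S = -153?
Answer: -33966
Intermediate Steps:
(125 + 97)*S = (125 + 97)*(-153) = 222*(-153) = -33966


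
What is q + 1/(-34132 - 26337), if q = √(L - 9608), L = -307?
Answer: -1/60469 + I*√9915 ≈ -1.6537e-5 + 99.574*I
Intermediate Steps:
q = I*√9915 (q = √(-307 - 9608) = √(-9915) = I*√9915 ≈ 99.574*I)
q + 1/(-34132 - 26337) = I*√9915 + 1/(-34132 - 26337) = I*√9915 + 1/(-60469) = I*√9915 - 1/60469 = -1/60469 + I*√9915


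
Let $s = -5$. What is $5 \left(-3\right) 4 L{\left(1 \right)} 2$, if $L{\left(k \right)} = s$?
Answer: $600$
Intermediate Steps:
$L{\left(k \right)} = -5$
$5 \left(-3\right) 4 L{\left(1 \right)} 2 = 5 \left(-3\right) 4 \left(-5\right) 2 = \left(-15\right) \left(-20\right) 2 = 300 \cdot 2 = 600$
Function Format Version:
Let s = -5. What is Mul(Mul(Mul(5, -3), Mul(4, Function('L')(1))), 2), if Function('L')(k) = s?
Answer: 600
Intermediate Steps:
Function('L')(k) = -5
Mul(Mul(Mul(5, -3), Mul(4, Function('L')(1))), 2) = Mul(Mul(Mul(5, -3), Mul(4, -5)), 2) = Mul(Mul(-15, -20), 2) = Mul(300, 2) = 600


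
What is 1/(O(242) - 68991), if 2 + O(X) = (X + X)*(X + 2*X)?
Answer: 1/282391 ≈ 3.5412e-6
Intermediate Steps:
O(X) = -2 + 6*X² (O(X) = -2 + (X + X)*(X + 2*X) = -2 + (2*X)*(3*X) = -2 + 6*X²)
1/(O(242) - 68991) = 1/((-2 + 6*242²) - 68991) = 1/((-2 + 6*58564) - 68991) = 1/((-2 + 351384) - 68991) = 1/(351382 - 68991) = 1/282391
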